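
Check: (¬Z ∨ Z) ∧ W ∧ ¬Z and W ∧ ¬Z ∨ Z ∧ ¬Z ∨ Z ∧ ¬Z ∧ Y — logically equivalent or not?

Yes

E1: (¬Z ∨ Z) ∧ W ∧ ¬Z
    = W ∧ ¬Z   — complement / identity
E2: W ∧ ¬Z ∨ Z ∧ ¬Z ∨ Z ∧ ¬Z ∧ Y
    = W ∧ ¬Z ∨ Z ∧ ¬Z   — absorption
    = W ∧ ¬Z   — complement / identity
Both reduce to W ∧ ¬Z, so they are equivalent.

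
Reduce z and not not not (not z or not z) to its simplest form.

z

z and not not not (not z or not z)
= z and not (not z or not z)   (double negation)
= z and not not z   (idempotence)
= z and z   (double negation)
= z   (idempotence)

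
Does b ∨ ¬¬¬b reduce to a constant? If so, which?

b ∨ ¬¬¬b
= b ∨ ¬b   (double negation)
= True   (complement)

yes, True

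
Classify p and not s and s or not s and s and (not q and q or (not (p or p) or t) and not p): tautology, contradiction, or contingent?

p and not s and s or not s and s and (not q and q or (not (p or p) or t) and not p)
= p and not s and s or not s and s and (not (p or p) or t) and not p
= p and not s and s or not s and s and (not p or t) and not p
= p and not s and s or not s and s and not p
= not s and s
= False

contradiction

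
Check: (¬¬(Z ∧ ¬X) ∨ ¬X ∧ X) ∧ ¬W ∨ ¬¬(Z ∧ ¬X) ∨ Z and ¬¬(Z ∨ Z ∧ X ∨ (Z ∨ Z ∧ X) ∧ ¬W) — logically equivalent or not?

Yes

E1: (¬¬(Z ∧ ¬X) ∨ ¬X ∧ X) ∧ ¬W ∨ ¬¬(Z ∧ ¬X) ∨ Z
    = ¬¬(Z ∧ ¬X) ∧ ¬W ∨ ¬¬(Z ∧ ¬X) ∨ Z
    = ¬¬(Z ∧ ¬X) ∨ Z
    = Z ∧ ¬X ∨ Z
    = Z
E2: ¬¬(Z ∨ Z ∧ X ∨ (Z ∨ Z ∧ X) ∧ ¬W)
    = Z ∨ Z ∧ X ∨ (Z ∨ Z ∧ X) ∧ ¬W
    = Z ∨ Z ∧ X
    = Z
Both reduce to Z, so they are equivalent.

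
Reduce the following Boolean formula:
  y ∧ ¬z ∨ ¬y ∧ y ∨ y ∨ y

y ∧ ¬z ∨ ¬y ∧ y ∨ y ∨ y
= y ∧ ¬z ∨ y ∨ y   [complement / identity]
= y ∧ ¬z ∨ y   [idempotence]
= y   [absorption]

y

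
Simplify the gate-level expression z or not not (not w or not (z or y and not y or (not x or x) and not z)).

z or not w

z or not not (not w or not (z or y and not y or (not x or x) and not z))
= z or not (w and (z or y and not y or (not x or x) and not z))   [De Morgan]
= z or not (w and (z or y and not y or not z))   [complement / identity]
= z or not (w and (z or not z))   [complement / identity]
= z or not w   [complement / identity]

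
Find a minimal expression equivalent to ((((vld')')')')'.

((((vld')')')')'
= ((vld')')'   (double negation)
= vld'   (double negation)

vld'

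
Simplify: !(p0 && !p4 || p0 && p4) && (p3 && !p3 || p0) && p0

!(p0 && !p4 || p0 && p4) && (p3 && !p3 || p0) && p0
= !p0 && (p3 && !p3 || p0) && p0   [distribution]
= !p0 && p0 && p0   [complement / identity]
= !p0 && p0   [idempotence]
= false   [complement]

false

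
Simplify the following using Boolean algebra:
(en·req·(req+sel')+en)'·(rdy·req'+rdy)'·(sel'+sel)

en'·rdy'

(en·req·(req+sel')+en)'·(rdy·req'+rdy)'·(sel'+sel)
= (en·req·(req+sel')+en)'·(rdy·req'+rdy)'   — complement / identity
= (en·req·(req+sel')+en)'·rdy'   — absorption
= (en·req+en)'·rdy'   — absorption
= en'·rdy'   — absorption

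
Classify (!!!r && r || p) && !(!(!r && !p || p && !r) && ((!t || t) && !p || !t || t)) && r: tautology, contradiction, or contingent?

contradiction

(!!!r && r || p) && !(!(!r && !p || p && !r) && ((!t || t) && !p || !t || t)) && r
= (!!!r && r || p) && !(!!r && ((!t || t) && !p || !t || t)) && r   [distribution]
= (!!!r && r || p) && !(!!r && (!t || t)) && r   [absorption]
= (!!!r && r || p) && !!!r && r   [complement / identity]
= !!!r && r   [absorption]
= !r && r   [double negation]
= false   [complement]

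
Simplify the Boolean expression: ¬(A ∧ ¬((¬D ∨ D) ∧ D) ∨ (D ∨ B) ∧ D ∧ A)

¬(A ∧ ¬((¬D ∨ D) ∧ D) ∨ (D ∨ B) ∧ D ∧ A)
= ¬(A ∧ ¬((¬D ∨ D) ∧ D) ∨ D ∧ A)
= ¬(A ∧ ¬D ∨ D ∧ A)
= ¬A

¬A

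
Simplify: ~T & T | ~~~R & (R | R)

0

~T & T | ~~~R & (R | R)
= ~T & T | ~~~R & R
= ~T & T | ~R & R
= ~T & T
= 0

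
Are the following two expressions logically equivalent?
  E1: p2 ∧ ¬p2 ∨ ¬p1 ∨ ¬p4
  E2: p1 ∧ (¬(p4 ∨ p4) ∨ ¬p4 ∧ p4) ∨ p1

E1: p2 ∧ ¬p2 ∨ ¬p1 ∨ ¬p4
    = ¬p1 ∨ ¬p4
E2: p1 ∧ (¬(p4 ∨ p4) ∨ ¬p4 ∧ p4) ∨ p1
    = p1 ∧ ¬(p4 ∨ p4) ∨ p1
    = p1 ∧ ¬p4 ∨ p1
    = p1
These differ: at p1=0, p2=0, p4=1, E1 = 1 but E2 = 0.

No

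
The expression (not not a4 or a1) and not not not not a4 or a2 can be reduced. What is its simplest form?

(not not a4 or a1) and not not not not a4 or a2
= (not not a4 or a1) and not not a4 or a2   (double negation)
= not not a4 or a2   (absorption)
= a4 or a2   (double negation)

a4 or a2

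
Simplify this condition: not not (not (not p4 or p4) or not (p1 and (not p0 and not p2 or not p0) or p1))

not p1

not not (not (not p4 or p4) or not (p1 and (not p0 and not p2 or not p0) or p1))
= not ((not p4 or p4) and (p1 and (not p0 and not p2 or not p0) or p1))
= not ((not p4 or p4) and (p1 and not p0 or p1))
= not (p1 and not p0 or p1)
= not p1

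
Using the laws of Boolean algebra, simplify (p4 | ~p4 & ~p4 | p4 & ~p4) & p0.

p0

(p4 | ~p4 & ~p4 | p4 & ~p4) & p0
= (p4 | ~p4) & p0   [distribution]
= p0   [complement / identity]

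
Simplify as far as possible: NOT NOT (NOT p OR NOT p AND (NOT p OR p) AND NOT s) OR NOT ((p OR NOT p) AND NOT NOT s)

NOT NOT (NOT p OR NOT p AND (NOT p OR p) AND NOT s) OR NOT ((p OR NOT p) AND NOT NOT s)
= NOT NOT (NOT p OR NOT p AND NOT s) OR NOT ((p OR NOT p) AND NOT NOT s)
= NOT NOT NOT p OR NOT ((p OR NOT p) AND NOT NOT s)
= NOT NOT NOT p OR NOT NOT NOT s
= NOT p OR NOT NOT NOT s
= NOT p OR NOT s

NOT p OR NOT s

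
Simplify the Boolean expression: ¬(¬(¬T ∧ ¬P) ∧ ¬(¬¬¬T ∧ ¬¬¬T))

¬T

¬(¬(¬T ∧ ¬P) ∧ ¬(¬¬¬T ∧ ¬¬¬T))
= ¬(¬(¬T ∧ ¬P) ∧ ¬¬¬¬T)   (idempotence)
= ¬(¬(¬T ∧ ¬P) ∧ ¬¬T)   (double negation)
= ¬T ∧ ¬P ∨ ¬T   (De Morgan)
= ¬T   (absorption)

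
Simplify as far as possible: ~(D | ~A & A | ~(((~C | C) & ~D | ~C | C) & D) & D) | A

~D | A

~(D | ~A & A | ~(((~C | C) & ~D | ~C | C) & D) & D) | A
= ~(D | ~A & A | ~((~C | C) & D) & D) | A   [absorption]
= ~(D | ~A & A | ~D & D) | A   [complement / identity]
= ~(D | ~D & D) | A   [complement / identity]
= ~D | A   [complement / identity]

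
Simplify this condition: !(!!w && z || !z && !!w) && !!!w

!(!!w && z || !z && !!w) && !!!w
= !!!w && !!!w   — distribution
= !!!w   — idempotence
= !w   — double negation

!w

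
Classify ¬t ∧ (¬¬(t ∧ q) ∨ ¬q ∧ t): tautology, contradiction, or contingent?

¬t ∧ (¬¬(t ∧ q) ∨ ¬q ∧ t)
= ¬t ∧ (t ∧ q ∨ ¬q ∧ t)   [double negation]
= ¬t ∧ t   [distribution]
= False   [complement]

contradiction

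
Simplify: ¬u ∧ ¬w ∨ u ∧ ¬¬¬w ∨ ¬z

¬u ∧ ¬w ∨ u ∧ ¬¬¬w ∨ ¬z
= ¬u ∧ ¬w ∨ u ∧ ¬w ∨ ¬z   (double negation)
= ¬w ∨ ¬z   (distribution)

¬w ∨ ¬z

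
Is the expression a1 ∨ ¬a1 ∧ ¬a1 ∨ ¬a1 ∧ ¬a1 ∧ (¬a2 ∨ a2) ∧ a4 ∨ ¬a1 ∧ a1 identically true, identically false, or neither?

identically true

a1 ∨ ¬a1 ∧ ¬a1 ∨ ¬a1 ∧ ¬a1 ∧ (¬a2 ∨ a2) ∧ a4 ∨ ¬a1 ∧ a1
= a1 ∨ ¬a1 ∧ ¬a1 ∨ ¬a1 ∧ ¬a1 ∧ a4 ∨ ¬a1 ∧ a1   [complement / identity]
= a1 ∨ ¬a1 ∧ ¬a1 ∨ ¬a1 ∧ a1   [absorption]
= a1 ∨ ¬a1   [distribution]
= True   [complement]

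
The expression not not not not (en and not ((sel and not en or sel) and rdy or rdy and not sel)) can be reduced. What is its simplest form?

en and not rdy

not not not not (en and not ((sel and not en or sel) and rdy or rdy and not sel))
= not not not not (en and not (sel and rdy or rdy and not sel))   [absorption]
= not not (en and not (sel and rdy or rdy and not sel))   [double negation]
= not not (en and not rdy)   [distribution]
= en and not rdy   [double negation]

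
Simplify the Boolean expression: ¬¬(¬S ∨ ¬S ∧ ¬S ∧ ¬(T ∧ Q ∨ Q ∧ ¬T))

¬S

¬¬(¬S ∨ ¬S ∧ ¬S ∧ ¬(T ∧ Q ∨ Q ∧ ¬T))
= ¬¬(¬S ∨ ¬S ∧ ¬(T ∧ Q ∨ Q ∧ ¬T))   — idempotence
= ¬S ∨ ¬S ∧ ¬(T ∧ Q ∨ Q ∧ ¬T)   — double negation
= ¬S ∨ ¬S ∧ ¬Q   — distribution
= ¬S   — absorption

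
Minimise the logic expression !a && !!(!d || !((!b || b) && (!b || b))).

!a && !d

!a && !!(!d || !((!b || b) && (!b || b)))
= !a && !(d && (!b || b) && (!b || b))   (De Morgan)
= !a && !(d && (!b || b))   (idempotence)
= !a && !d   (complement / identity)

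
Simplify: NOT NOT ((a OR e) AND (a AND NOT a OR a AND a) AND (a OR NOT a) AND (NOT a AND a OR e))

NOT NOT ((a OR e) AND (a AND NOT a OR a AND a) AND (a OR NOT a) AND (NOT a AND a OR e))
= NOT NOT ((a OR e) AND a AND (a OR NOT a) AND (NOT a AND a OR e))
= NOT NOT (a AND (a OR NOT a) AND (NOT a AND a OR e))
= NOT NOT (a AND (a OR NOT a) AND e)
= NOT NOT (a AND e)
= a AND e

a AND e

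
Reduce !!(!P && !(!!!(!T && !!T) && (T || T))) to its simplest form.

!!(!P && !(!!!(!T && !!T) && (T || T)))
= !!(!P && !(!(!T && !!T) && (T || T)))   (double negation)
= !!(!P && !((T || !T) && (T || T)))   (De Morgan)
= !P && !((T || !T) && (T || T))   (double negation)
= !P && !(T || !T && T)   (distribution)
= !P && !T   (complement / identity)

!P && !T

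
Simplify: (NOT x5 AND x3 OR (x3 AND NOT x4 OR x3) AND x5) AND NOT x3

FALSE

(NOT x5 AND x3 OR (x3 AND NOT x4 OR x3) AND x5) AND NOT x3
= (NOT x5 AND x3 OR x3 AND x5) AND NOT x3
= x3 AND NOT x3
= FALSE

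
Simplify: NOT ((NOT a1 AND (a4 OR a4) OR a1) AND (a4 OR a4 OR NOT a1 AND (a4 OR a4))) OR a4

NOT ((NOT a1 AND (a4 OR a4) OR a1) AND (a4 OR a4 OR NOT a1 AND (a4 OR a4))) OR a4
= NOT (NOT a1 AND (a4 OR a4) OR a1 AND (a4 OR a4)) OR a4   [distribution]
= NOT (a4 OR a4) OR a4   [distribution]
= NOT a4 OR a4   [idempotence]
= TRUE   [complement]

TRUE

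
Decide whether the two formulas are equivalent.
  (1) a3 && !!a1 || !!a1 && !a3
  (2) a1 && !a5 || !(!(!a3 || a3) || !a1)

Yes

E1: a3 && !!a1 || !!a1 && !a3
    = !!a1
    = a1
E2: a1 && !a5 || !(!(!a3 || a3) || !a1)
    = a1 && !a5 || (!a3 || a3) && a1
    = a1 && !a5 || a1
    = a1
Both reduce to a1, so they are equivalent.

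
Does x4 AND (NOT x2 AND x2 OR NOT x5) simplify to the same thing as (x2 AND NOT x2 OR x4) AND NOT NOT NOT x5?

Yes

E1: x4 AND (NOT x2 AND x2 OR NOT x5)
    = x4 AND NOT x5   — complement / identity
E2: (x2 AND NOT x2 OR x4) AND NOT NOT NOT x5
    = x4 AND NOT NOT NOT x5   — complement / identity
    = x4 AND NOT x5   — double negation
Both reduce to x4 AND NOT x5, so they are equivalent.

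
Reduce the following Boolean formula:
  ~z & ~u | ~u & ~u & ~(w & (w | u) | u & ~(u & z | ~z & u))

~u & (~z | ~w)

~z & ~u | ~u & ~u & ~(w & (w | u) | u & ~(u & z | ~z & u))
= ~z & ~u | ~u & ~(w & (w | u) | u & ~(u & z | ~z & u))   — idempotence
= ~z & ~u | ~u & ~(w & (w | u) | u & ~u)   — distribution
= ~u & (~z | ~(w & (w | u) | u & ~u))   — distribution
= ~u & (~z | ~(w | u & ~u))   — absorption
= ~u & (~z | ~w)   — complement / identity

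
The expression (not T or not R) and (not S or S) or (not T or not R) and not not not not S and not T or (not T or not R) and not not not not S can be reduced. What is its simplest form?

(not T or not R) and (not S or S) or (not T or not R) and not not not not S and not T or (not T or not R) and not not not not S
= (not T or not R) and (not S or S) or (not T or not R) and not not not not S   — absorption
= (not T or not R) and (not S or S) or (not T or not R) and not not S   — double negation
= (not T or not R) and (not S or S) or (not T or not R) and S   — double negation
= not T or not R or (not T or not R) and S   — complement / identity
= not T or not R   — absorption

not T or not R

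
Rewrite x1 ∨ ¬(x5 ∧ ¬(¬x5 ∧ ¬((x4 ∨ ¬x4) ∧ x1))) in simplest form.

x1 ∨ ¬x5

x1 ∨ ¬(x5 ∧ ¬(¬x5 ∧ ¬((x4 ∨ ¬x4) ∧ x1)))
= x1 ∨ ¬(x5 ∧ ¬(¬x5 ∧ ¬x1))   [complement / identity]
= x1 ∨ ¬(x5 ∧ (x5 ∨ x1))   [De Morgan]
= x1 ∨ ¬x5   [absorption]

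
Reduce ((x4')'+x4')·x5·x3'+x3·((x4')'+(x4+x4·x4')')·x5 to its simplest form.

((x4')'+x4')·x5·x3'+x3·((x4')'+(x4+x4·x4')')·x5
= ((x4')'+x4')·x5·x3'+x3·((x4')'+x4')·x5   [complement / identity]
= ((x4')'+x4')·x5   [distribution]
= (x4+x4')·x5   [double negation]
= x5   [complement / identity]

x5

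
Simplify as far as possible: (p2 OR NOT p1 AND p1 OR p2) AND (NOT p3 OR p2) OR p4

p2 OR p4

(p2 OR NOT p1 AND p1 OR p2) AND (NOT p3 OR p2) OR p4
= (p2 OR p2) AND (NOT p3 OR p2) OR p4   (complement / identity)
= p2 OR p2 AND NOT p3 OR p4   (distribution)
= p2 OR p4   (absorption)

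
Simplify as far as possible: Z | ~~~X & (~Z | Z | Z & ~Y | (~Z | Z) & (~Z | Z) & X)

Z | ~~~X & (~Z | Z | Z & ~Y | (~Z | Z) & (~Z | Z) & X)
= Z | ~~~X & (~Z | Z | Z & ~Y | (~Z | Z) & X)   (idempotence)
= Z | ~~~X & (~Z | Z | (~Z | Z) & X)   (absorption)
= Z | ~~~X & (~Z | Z)   (absorption)
= Z | ~~~X   (complement / identity)
= Z | ~X   (double negation)

Z | ~X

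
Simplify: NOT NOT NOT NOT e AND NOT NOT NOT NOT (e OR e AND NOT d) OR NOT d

e OR NOT d

NOT NOT NOT NOT e AND NOT NOT NOT NOT (e OR e AND NOT d) OR NOT d
= NOT NOT NOT NOT e AND NOT NOT NOT NOT e OR NOT d   [absorption]
= NOT NOT NOT NOT e OR NOT d   [idempotence]
= NOT NOT e OR NOT d   [double negation]
= e OR NOT d   [double negation]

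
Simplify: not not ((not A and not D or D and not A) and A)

not not ((not A and not D or D and not A) and A)
= not not (not A and A)   (distribution)
= not A and A   (double negation)
= False   (complement)

False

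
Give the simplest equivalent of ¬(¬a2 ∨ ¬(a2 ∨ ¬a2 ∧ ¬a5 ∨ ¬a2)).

¬(¬a2 ∨ ¬(a2 ∨ ¬a2 ∧ ¬a5 ∨ ¬a2))
= ¬(¬a2 ∨ ¬(a2 ∨ ¬a2))   — absorption
= a2 ∧ (a2 ∨ ¬a2)   — De Morgan
= a2   — complement / identity

a2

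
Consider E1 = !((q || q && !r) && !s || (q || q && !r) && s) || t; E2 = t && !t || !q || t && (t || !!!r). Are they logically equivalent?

E1: !((q || q && !r) && !s || (q || q && !r) && s) || t
    = !(q || q && !r) || t   (distribution)
    = !q || t   (absorption)
E2: t && !t || !q || t && (t || !!!r)
    = t && !t || !q || t && (t || !r)   (double negation)
    = t && !t || !q || t   (absorption)
    = !q || t   (complement / identity)
Both reduce to !q || t, so they are equivalent.

Yes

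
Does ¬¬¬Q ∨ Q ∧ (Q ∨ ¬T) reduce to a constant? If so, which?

yes, True

¬¬¬Q ∨ Q ∧ (Q ∨ ¬T)
= ¬¬¬Q ∨ Q   — absorption
= ¬Q ∨ Q   — double negation
= True   — complement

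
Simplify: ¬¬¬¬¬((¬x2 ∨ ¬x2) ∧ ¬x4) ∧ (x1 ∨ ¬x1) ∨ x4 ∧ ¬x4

¬¬¬¬¬((¬x2 ∨ ¬x2) ∧ ¬x4) ∧ (x1 ∨ ¬x1) ∨ x4 ∧ ¬x4
= ¬¬¬¬¬((¬x2 ∨ ¬x2) ∧ ¬x4) ∨ x4 ∧ ¬x4   (complement / identity)
= ¬¬¬¬¬(¬x2 ∧ ¬x4) ∨ x4 ∧ ¬x4   (idempotence)
= ¬¬¬(¬x2 ∧ ¬x4) ∨ x4 ∧ ¬x4   (double negation)
= ¬¬¬(¬x2 ∧ ¬x4)   (complement / identity)
= ¬¬(x2 ∨ x4)   (De Morgan)
= x2 ∨ x4   (double negation)

x2 ∨ x4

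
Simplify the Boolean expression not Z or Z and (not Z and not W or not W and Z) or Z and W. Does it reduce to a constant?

True

not Z or Z and (not Z and not W or not W and Z) or Z and W
= not Z or Z and not W or Z and W   (distribution)
= not Z or Z   (distribution)
= True   (complement)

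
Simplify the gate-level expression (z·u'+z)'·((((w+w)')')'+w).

(z·u'+z)'·((((w+w)')')'+w)
= (z·u'+z)'·((w+w)'+w)   [double negation]
= z'·((w+w)'+w)   [absorption]
= z'·(w'+w)   [idempotence]
= z'   [complement / identity]

z'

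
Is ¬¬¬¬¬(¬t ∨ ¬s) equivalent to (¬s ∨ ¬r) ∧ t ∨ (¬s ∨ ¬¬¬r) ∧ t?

E1: ¬¬¬¬¬(¬t ∨ ¬s)
    = ¬¬¬(¬t ∨ ¬s)
    = ¬¬(t ∧ s)
    = t ∧ s
E2: (¬s ∨ ¬r) ∧ t ∨ (¬s ∨ ¬¬¬r) ∧ t
    = (¬s ∨ ¬r) ∧ t ∨ (¬s ∨ ¬r) ∧ t
    = (¬s ∨ ¬r) ∧ t
These differ: at r=0, s=0, t=1, E1 = 0 but E2 = 1.

No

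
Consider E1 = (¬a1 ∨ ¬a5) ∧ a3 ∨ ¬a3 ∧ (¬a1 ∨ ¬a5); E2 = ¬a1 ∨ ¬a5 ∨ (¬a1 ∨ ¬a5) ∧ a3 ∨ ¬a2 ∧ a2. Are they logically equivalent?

E1: (¬a1 ∨ ¬a5) ∧ a3 ∨ ¬a3 ∧ (¬a1 ∨ ¬a5)
    = ¬a1 ∨ ¬a5   — distribution
E2: ¬a1 ∨ ¬a5 ∨ (¬a1 ∨ ¬a5) ∧ a3 ∨ ¬a2 ∧ a2
    = ¬a1 ∨ ¬a5 ∨ ¬a2 ∧ a2   — absorption
    = ¬a1 ∨ ¬a5   — complement / identity
Both reduce to ¬a1 ∨ ¬a5, so they are equivalent.

Yes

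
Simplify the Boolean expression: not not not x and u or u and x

not not not x and u or u and x
= not x and u or u and x   [double negation]
= u   [distribution]

u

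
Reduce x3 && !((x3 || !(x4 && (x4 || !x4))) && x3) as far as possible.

false

x3 && !((x3 || !(x4 && (x4 || !x4))) && x3)
= x3 && !((x3 || !x4) && x3)   (complement / identity)
= x3 && !x3   (absorption)
= false   (complement)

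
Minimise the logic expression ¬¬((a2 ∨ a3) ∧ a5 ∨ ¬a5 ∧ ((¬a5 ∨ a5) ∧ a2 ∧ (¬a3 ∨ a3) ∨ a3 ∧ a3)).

a2 ∨ a3

¬¬((a2 ∨ a3) ∧ a5 ∨ ¬a5 ∧ ((¬a5 ∨ a5) ∧ a2 ∧ (¬a3 ∨ a3) ∨ a3 ∧ a3))
= ¬¬((a2 ∨ a3) ∧ a5 ∨ ¬a5 ∧ ((¬a5 ∨ a5) ∧ a2 ∧ (¬a3 ∨ a3) ∨ a3))   — idempotence
= ¬¬((a2 ∨ a3) ∧ a5 ∨ ¬a5 ∧ ((¬a5 ∨ a5) ∧ a2 ∨ a3))   — complement / identity
= ¬¬((a2 ∨ a3) ∧ a5 ∨ ¬a5 ∧ (a2 ∨ a3))   — complement / identity
= ¬¬(a2 ∨ a3)   — distribution
= a2 ∨ a3   — double negation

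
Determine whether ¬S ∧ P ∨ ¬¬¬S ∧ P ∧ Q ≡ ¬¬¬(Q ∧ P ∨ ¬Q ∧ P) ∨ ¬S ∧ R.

No

E1: ¬S ∧ P ∨ ¬¬¬S ∧ P ∧ Q
    = ¬S ∧ P ∨ ¬S ∧ P ∧ Q   — double negation
    = ¬S ∧ P   — absorption
E2: ¬¬¬(Q ∧ P ∨ ¬Q ∧ P) ∨ ¬S ∧ R
    = ¬(Q ∧ P ∨ ¬Q ∧ P) ∨ ¬S ∧ R   — double negation
    = ¬P ∨ ¬S ∧ R   — distribution
These differ: at P=0, Q=0, R=1, S=0, E1 = 0 but E2 = 1.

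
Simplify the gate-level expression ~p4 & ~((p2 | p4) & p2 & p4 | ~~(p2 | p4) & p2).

~p4 & ~((p2 | p4) & p2 & p4 | ~~(p2 | p4) & p2)
= ~p4 & ~((p2 | p4) & p2 & p4 | (p2 | p4) & p2)
= ~p4 & ~((p2 | p4) & p2)
= ~p4 & ~p2

~p4 & ~p2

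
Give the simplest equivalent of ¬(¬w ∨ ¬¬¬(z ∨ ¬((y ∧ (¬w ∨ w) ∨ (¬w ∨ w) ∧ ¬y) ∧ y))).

w ∧ (z ∨ ¬y)

¬(¬w ∨ ¬¬¬(z ∨ ¬((y ∧ (¬w ∨ w) ∨ (¬w ∨ w) ∧ ¬y) ∧ y)))
= ¬(¬w ∨ ¬¬¬(z ∨ ¬((¬w ∨ w) ∧ y)))   [distribution]
= ¬(¬w ∨ ¬(z ∨ ¬((¬w ∨ w) ∧ y)))   [double negation]
= ¬(¬w ∨ ¬(z ∨ ¬y))   [complement / identity]
= w ∧ (z ∨ ¬y)   [De Morgan]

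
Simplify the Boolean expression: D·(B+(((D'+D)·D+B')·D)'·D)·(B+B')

D·B

D·(B+(((D'+D)·D+B')·D)'·D)·(B+B')
= D·(B+((D+B')·D)'·D)·(B+B')   [complement / identity]
= D·(B+D'·D)·(B+B')   [absorption]
= D·B·(B+B')   [complement / identity]
= D·B   [complement / identity]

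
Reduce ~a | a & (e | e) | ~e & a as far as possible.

~a | a & (e | e) | ~e & a
= ~a | a & e | ~e & a   [idempotence]
= ~a | a   [distribution]
= 1   [complement]

1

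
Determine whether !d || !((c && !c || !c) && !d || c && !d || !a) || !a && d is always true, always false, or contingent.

always true

!d || !((c && !c || !c) && !d || c && !d || !a) || !a && d
= !d || !(!c && !d || c && !d || !a) || !a && d   [complement / identity]
= !d || !(!d || !a) || !a && d   [distribution]
= !d || d && a || !a && d   [De Morgan]
= !d || d   [distribution]
= true   [complement]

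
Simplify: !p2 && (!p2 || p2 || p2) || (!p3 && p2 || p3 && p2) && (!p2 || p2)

true

!p2 && (!p2 || p2 || p2) || (!p3 && p2 || p3 && p2) && (!p2 || p2)
= !p2 && (!p2 || p2) || (!p3 && p2 || p3 && p2) && (!p2 || p2)   (idempotence)
= !p2 && (!p2 || p2) || p2 && (!p2 || p2)   (distribution)
= !p2 || p2   (distribution)
= true   (complement)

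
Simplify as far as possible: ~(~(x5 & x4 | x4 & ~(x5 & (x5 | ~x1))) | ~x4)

~(~(x5 & x4 | x4 & ~(x5 & (x5 | ~x1))) | ~x4)
= ~(~(x5 & x4 | x4 & ~x5) | ~x4)   — absorption
= ~(~x4 | ~x4)   — distribution
= x4 & x4   — De Morgan
= x4   — idempotence

x4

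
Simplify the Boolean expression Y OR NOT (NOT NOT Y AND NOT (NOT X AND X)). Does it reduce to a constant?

Y OR NOT (NOT NOT Y AND NOT (NOT X AND X))
= Y OR NOT Y OR NOT X AND X
= Y OR NOT Y
= TRUE

TRUE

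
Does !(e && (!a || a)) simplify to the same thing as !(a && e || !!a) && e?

E1: !(e && (!a || a))
    = !e   [complement / identity]
E2: !(a && e || !!a) && e
    = !(a && e || a) && e   [double negation]
    = !a && e   [absorption]
These differ: at a=0, e=0, E1 = 1 but E2 = 0.

No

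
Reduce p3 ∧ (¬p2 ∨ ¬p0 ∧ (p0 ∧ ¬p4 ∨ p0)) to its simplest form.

p3 ∧ (¬p2 ∨ ¬p0 ∧ (p0 ∧ ¬p4 ∨ p0))
= p3 ∧ (¬p2 ∨ ¬p0 ∧ p0)   — absorption
= p3 ∧ ¬p2   — complement / identity

p3 ∧ ¬p2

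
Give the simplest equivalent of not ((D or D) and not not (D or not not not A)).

not D

not ((D or D) and not not (D or not not not A))
= not ((D or D) and (D or not not not A))   (double negation)
= not (D and not not not A or D)   (distribution)
= not (D and not A or D)   (double negation)
= not D   (absorption)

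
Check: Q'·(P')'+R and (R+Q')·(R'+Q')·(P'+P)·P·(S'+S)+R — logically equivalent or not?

Yes

E1: Q'·(P')'+R
    = Q'·P+R   [double negation]
E2: (R+Q')·(R'+Q')·(P'+P)·P·(S'+S)+R
    = (R+Q')·(R'+Q')·P·(S'+S)+R   [complement / identity]
    = (R·R'+Q')·P·(S'+S)+R   [distribution]
    = Q'·P·(S'+S)+R   [complement / identity]
    = Q'·P+R   [complement / identity]
Both reduce to Q'·P+R, so they are equivalent.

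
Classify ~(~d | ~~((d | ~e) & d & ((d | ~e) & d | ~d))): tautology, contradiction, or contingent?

contradiction

~(~d | ~~((d | ~e) & d & ((d | ~e) & d | ~d)))
= ~(~d | ~~((d | ~e) & d))
= ~(~d | ~~d)
= d & ~d
= 0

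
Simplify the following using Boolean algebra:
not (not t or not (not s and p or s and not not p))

t and p

not (not t or not (not s and p or s and not not p))
= not (not t or not (not s and p or s and p))   (double negation)
= not (not t or not p)   (distribution)
= t and p   (De Morgan)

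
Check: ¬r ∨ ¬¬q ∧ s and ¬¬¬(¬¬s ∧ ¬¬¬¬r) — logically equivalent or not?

No

E1: ¬r ∨ ¬¬q ∧ s
    = ¬r ∨ q ∧ s   [double negation]
E2: ¬¬¬(¬¬s ∧ ¬¬¬¬r)
    = ¬¬(¬s ∨ ¬¬¬r)   [De Morgan]
    = ¬s ∨ ¬¬¬r   [double negation]
    = ¬s ∨ ¬r   [double negation]
These differ: at q=0, r=1, s=0, E1 = 0 but E2 = 1.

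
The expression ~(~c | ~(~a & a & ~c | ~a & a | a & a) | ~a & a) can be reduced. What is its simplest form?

c & a

~(~c | ~(~a & a & ~c | ~a & a | a & a) | ~a & a)
= ~(~c | ~(~a & a | a & a) | ~a & a)   [absorption]
= ~(~c | ~(~a & a | a & a))   [complement / identity]
= c & (~a & a | a & a)   [De Morgan]
= c & a   [distribution]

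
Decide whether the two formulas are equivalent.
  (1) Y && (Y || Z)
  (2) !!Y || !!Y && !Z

Yes

E1: Y && (Y || Z)
    = Y
E2: !!Y || !!Y && !Z
    = !!Y
    = Y
Both reduce to Y, so they are equivalent.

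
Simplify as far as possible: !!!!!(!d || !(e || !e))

!!!!!(!d || !(e || !e))
= !!!!(d && (e || !e))
= !!!!d
= !!d
= d

d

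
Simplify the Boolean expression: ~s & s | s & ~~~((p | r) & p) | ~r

~s & s | s & ~~~((p | r) & p) | ~r
= s & ~~~((p | r) & p) | ~r   [complement / identity]
= s & ~~~p | ~r   [absorption]
= s & ~p | ~r   [double negation]

s & ~p | ~r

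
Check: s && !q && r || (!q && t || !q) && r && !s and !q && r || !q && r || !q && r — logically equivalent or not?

Yes

E1: s && !q && r || (!q && t || !q) && r && !s
    = s && !q && r || !q && r && !s   — absorption
    = !q && r   — distribution
E2: !q && r || !q && r || !q && r
    = !q && r || !q && r   — idempotence
    = !q && r   — idempotence
Both reduce to !q && r, so they are equivalent.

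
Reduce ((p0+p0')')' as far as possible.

((p0+p0')')'
= p0+p0'   — double negation
= 1   — complement

1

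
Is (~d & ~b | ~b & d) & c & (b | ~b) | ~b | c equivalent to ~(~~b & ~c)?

E1: (~d & ~b | ~b & d) & c & (b | ~b) | ~b | c
    = ~b & c & (b | ~b) | ~b | c   (distribution)
    = ~b & c | ~b | c   (complement / identity)
    = ~b | c   (absorption)
E2: ~(~~b & ~c)
    = ~b | c   (De Morgan)
Both reduce to ~b | c, so they are equivalent.

Yes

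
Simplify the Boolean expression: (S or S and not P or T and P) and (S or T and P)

(S or S and not P or T and P) and (S or T and P)
= (S or T and P) and (S or T and P)
= S or T and P

S or T and P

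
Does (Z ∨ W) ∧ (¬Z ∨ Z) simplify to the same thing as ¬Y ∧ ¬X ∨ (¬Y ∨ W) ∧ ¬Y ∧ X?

No

E1: (Z ∨ W) ∧ (¬Z ∨ Z)
    = Z ∨ W   [complement / identity]
E2: ¬Y ∧ ¬X ∨ (¬Y ∨ W) ∧ ¬Y ∧ X
    = ¬Y ∧ ¬X ∨ ¬Y ∧ X   [absorption]
    = ¬Y   [distribution]
These differ: at W=1, X=0, Y=1, Z=1, E1 = 1 but E2 = 0.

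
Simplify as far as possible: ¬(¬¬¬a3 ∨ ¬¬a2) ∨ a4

¬(¬¬¬a3 ∨ ¬¬a2) ∨ a4
= ¬(¬a3 ∨ ¬¬a2) ∨ a4   — double negation
= a3 ∧ ¬a2 ∨ a4   — De Morgan

a3 ∧ ¬a2 ∨ a4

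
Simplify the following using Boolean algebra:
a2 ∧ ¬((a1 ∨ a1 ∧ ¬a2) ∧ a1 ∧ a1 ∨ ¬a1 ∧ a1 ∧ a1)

a2 ∧ ¬a1

a2 ∧ ¬((a1 ∨ a1 ∧ ¬a2) ∧ a1 ∧ a1 ∨ ¬a1 ∧ a1 ∧ a1)
= a2 ∧ ¬(a1 ∧ a1 ∧ a1 ∨ ¬a1 ∧ a1 ∧ a1)   — absorption
= a2 ∧ ¬(a1 ∧ a1)   — distribution
= a2 ∧ ¬a1   — idempotence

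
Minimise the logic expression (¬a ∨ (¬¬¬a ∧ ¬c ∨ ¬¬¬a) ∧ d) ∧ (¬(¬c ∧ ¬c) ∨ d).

(¬a ∨ (¬¬¬a ∧ ¬c ∨ ¬¬¬a) ∧ d) ∧ (¬(¬c ∧ ¬c) ∨ d)
= (¬a ∨ ¬¬¬a ∧ d) ∧ (¬(¬c ∧ ¬c) ∨ d)   [absorption]
= (¬a ∨ ¬a ∧ d) ∧ (¬(¬c ∧ ¬c) ∨ d)   [double negation]
= ¬a ∧ (¬(¬c ∧ ¬c) ∨ d)   [absorption]
= ¬a ∧ (¬¬c ∨ d)   [idempotence]
= ¬a ∧ (c ∨ d)   [double negation]

¬a ∧ (c ∨ d)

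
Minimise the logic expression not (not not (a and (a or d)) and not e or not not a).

not a

not (not not (a and (a or d)) and not e or not not a)
= not (not not a and not e or not not a)   — absorption
= not not not a   — absorption
= not a   — double negation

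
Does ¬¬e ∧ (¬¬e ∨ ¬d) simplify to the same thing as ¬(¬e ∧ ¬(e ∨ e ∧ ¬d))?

E1: ¬¬e ∧ (¬¬e ∨ ¬d)
    = ¬¬e   [absorption]
    = e   [double negation]
E2: ¬(¬e ∧ ¬(e ∨ e ∧ ¬d))
    = e ∨ e ∨ e ∧ ¬d   [De Morgan]
    = e ∨ e   [absorption]
    = e   [idempotence]
Both reduce to e, so they are equivalent.

Yes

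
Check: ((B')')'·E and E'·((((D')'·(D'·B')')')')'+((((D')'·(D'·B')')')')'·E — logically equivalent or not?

E1: ((B')')'·E
    = B'·E
E2: E'·((((D')'·(D'·B')')')')'+((((D')'·(D'·B')')')')'·E
    = ((((D')'·(D'·B')')')')'
    = ((D'+D'·B')')'
    = ((D')')'
    = D'
These differ: at B=0, D=0, E=0, E1 = 0 but E2 = 1.

No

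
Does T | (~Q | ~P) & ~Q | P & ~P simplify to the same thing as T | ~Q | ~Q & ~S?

Yes

E1: T | (~Q | ~P) & ~Q | P & ~P
    = T | ~Q | P & ~P   [absorption]
    = T | ~Q   [complement / identity]
E2: T | ~Q | ~Q & ~S
    = T | ~Q   [absorption]
Both reduce to T | ~Q, so they are equivalent.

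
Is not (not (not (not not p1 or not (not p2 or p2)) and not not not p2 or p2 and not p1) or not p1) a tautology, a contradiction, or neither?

contradiction

not (not (not (not not p1 or not (not p2 or p2)) and not not not p2 or p2 and not p1) or not p1)
= not (not (not p1 and (not p2 or p2) and not not not p2 or p2 and not p1) or not p1)   (De Morgan)
= not (not (not p1 and (not p2 or p2) and not p2 or p2 and not p1) or not p1)   (double negation)
= not (not (not p1 and not p2 or p2 and not p1) or not p1)   (complement / identity)
= not (not not p1 or not p1)   (distribution)
= not p1 and p1   (De Morgan)
= False   (complement)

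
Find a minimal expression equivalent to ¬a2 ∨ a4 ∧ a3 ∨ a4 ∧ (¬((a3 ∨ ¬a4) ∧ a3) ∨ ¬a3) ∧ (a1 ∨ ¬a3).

¬a2 ∨ a4

¬a2 ∨ a4 ∧ a3 ∨ a4 ∧ (¬((a3 ∨ ¬a4) ∧ a3) ∨ ¬a3) ∧ (a1 ∨ ¬a3)
= ¬a2 ∨ a4 ∧ a3 ∨ a4 ∧ (¬a3 ∨ ¬a3) ∧ (a1 ∨ ¬a3)   (absorption)
= ¬a2 ∨ a4 ∧ a3 ∨ a4 ∧ (¬a3 ∨ ¬a3 ∧ a1)   (distribution)
= ¬a2 ∨ a4 ∧ a3 ∨ a4 ∧ ¬a3   (absorption)
= ¬a2 ∨ a4   (distribution)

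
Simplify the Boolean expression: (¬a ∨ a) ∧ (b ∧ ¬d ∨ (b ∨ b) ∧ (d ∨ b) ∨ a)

(¬a ∨ a) ∧ (b ∧ ¬d ∨ (b ∨ b) ∧ (d ∨ b) ∨ a)
= (¬a ∨ a) ∧ (b ∧ ¬d ∨ b ∧ d ∨ b ∨ a)   [distribution]
= (¬a ∨ a) ∧ (b ∧ ¬d ∨ b ∨ a)   [absorption]
= b ∧ ¬d ∨ b ∨ a   [complement / identity]
= b ∨ a   [absorption]

b ∨ a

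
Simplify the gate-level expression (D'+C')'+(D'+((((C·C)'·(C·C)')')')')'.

(D'+C')'+(D'+((((C·C)'·(C·C)')')')')'
= D·C+(D'+((((C·C)'·(C·C)')')')')'
= D·C+(D'+((((C·C)')')')')'
= D·C+(D'+((C·C)')')'
= D·C+D·(C·C)'
= D·C+D·C'
= D

D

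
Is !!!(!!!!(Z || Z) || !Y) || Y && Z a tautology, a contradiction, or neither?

!!!(!!!!(Z || Z) || !Y) || Y && Z
= !!!(!!!!Z || !Y) || Y && Z
= !!!(!!Z || !Y) || Y && Z
= !(!!Z || !Y) || Y && Z
= !Z && Y || Y && Z
= Y
This depends on Y, so it is not a constant.

neither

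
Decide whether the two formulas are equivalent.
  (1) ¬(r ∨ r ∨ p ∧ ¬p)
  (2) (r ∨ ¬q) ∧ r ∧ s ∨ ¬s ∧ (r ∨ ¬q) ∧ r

E1: ¬(r ∨ r ∨ p ∧ ¬p)
    = ¬(r ∨ r)   [complement / identity]
    = ¬r   [idempotence]
E2: (r ∨ ¬q) ∧ r ∧ s ∨ ¬s ∧ (r ∨ ¬q) ∧ r
    = (r ∨ ¬q) ∧ r   [distribution]
    = r   [absorption]
These differ: at p=0, q=0, r=1, s=0, E1 = 0 but E2 = 1.

No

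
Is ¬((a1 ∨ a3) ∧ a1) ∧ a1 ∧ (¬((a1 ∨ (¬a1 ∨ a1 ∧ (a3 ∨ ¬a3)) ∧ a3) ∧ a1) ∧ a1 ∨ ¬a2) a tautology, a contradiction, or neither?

contradiction

¬((a1 ∨ a3) ∧ a1) ∧ a1 ∧ (¬((a1 ∨ (¬a1 ∨ a1 ∧ (a3 ∨ ¬a3)) ∧ a3) ∧ a1) ∧ a1 ∨ ¬a2)
= ¬((a1 ∨ a3) ∧ a1) ∧ a1 ∧ (¬((a1 ∨ (¬a1 ∨ a1) ∧ a3) ∧ a1) ∧ a1 ∨ ¬a2)   (complement / identity)
= ¬((a1 ∨ a3) ∧ a1) ∧ a1 ∧ (¬((a1 ∨ a3) ∧ a1) ∧ a1 ∨ ¬a2)   (complement / identity)
= ¬((a1 ∨ a3) ∧ a1) ∧ a1   (absorption)
= ¬a1 ∧ a1   (absorption)
= False   (complement)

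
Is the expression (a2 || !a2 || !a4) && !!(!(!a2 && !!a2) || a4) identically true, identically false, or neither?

(a2 || !a2 || !a4) && !!(!(!a2 && !!a2) || a4)
= (a2 || !a2 || !a4) && !!(a2 || !a2 || a4)
= (a2 || !a2 || !a4) && (a2 || !a2 || a4)
= !a4 && a4 || a2 || !a2
= a2 || !a2
= true

identically true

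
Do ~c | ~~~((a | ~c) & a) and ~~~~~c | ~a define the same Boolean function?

Yes

E1: ~c | ~~~((a | ~c) & a)
    = ~c | ~((a | ~c) & a)   (double negation)
    = ~c | ~a   (absorption)
E2: ~~~~~c | ~a
    = ~~~c | ~a   (double negation)
    = ~c | ~a   (double negation)
Both reduce to ~c | ~a, so they are equivalent.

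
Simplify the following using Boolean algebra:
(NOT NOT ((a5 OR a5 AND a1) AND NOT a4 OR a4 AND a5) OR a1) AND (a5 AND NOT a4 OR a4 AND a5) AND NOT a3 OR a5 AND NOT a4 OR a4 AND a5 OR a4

(NOT NOT ((a5 OR a5 AND a1) AND NOT a4 OR a4 AND a5) OR a1) AND (a5 AND NOT a4 OR a4 AND a5) AND NOT a3 OR a5 AND NOT a4 OR a4 AND a5 OR a4
= ((a5 OR a5 AND a1) AND NOT a4 OR a4 AND a5 OR a1) AND (a5 AND NOT a4 OR a4 AND a5) AND NOT a3 OR a5 AND NOT a4 OR a4 AND a5 OR a4   — double negation
= (a5 AND NOT a4 OR a4 AND a5 OR a1) AND (a5 AND NOT a4 OR a4 AND a5) AND NOT a3 OR a5 AND NOT a4 OR a4 AND a5 OR a4   — absorption
= (a5 AND NOT a4 OR a4 AND a5) AND NOT a3 OR a5 AND NOT a4 OR a4 AND a5 OR a4   — absorption
= a5 AND NOT a4 OR a4 AND a5 OR a4   — absorption
= a5 OR a4   — distribution

a5 OR a4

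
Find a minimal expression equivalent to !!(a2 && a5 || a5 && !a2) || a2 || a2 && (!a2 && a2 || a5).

!!(a2 && a5 || a5 && !a2) || a2 || a2 && (!a2 && a2 || a5)
= !!(a2 && a5 || a5 && !a2) || a2 || a2 && a5   (complement / identity)
= !!a5 || a2 || a2 && a5   (distribution)
= !!a5 || a2   (absorption)
= a5 || a2   (double negation)

a5 || a2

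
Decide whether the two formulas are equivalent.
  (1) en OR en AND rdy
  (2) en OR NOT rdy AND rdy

E1: en OR en AND rdy
    = en   [absorption]
E2: en OR NOT rdy AND rdy
    = en   [complement / identity]
Both reduce to en, so they are equivalent.

Yes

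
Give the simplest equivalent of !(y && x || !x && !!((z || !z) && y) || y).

!y

!(y && x || !x && !!((z || !z) && y) || y)
= !(y && x || !x && !!y || y)   (complement / identity)
= !(y && x || !x && y || y)   (double negation)
= !(y || y)   (distribution)
= !y   (idempotence)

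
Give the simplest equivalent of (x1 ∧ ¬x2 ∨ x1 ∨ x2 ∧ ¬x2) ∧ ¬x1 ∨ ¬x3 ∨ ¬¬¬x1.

¬x3 ∨ ¬x1

(x1 ∧ ¬x2 ∨ x1 ∨ x2 ∧ ¬x2) ∧ ¬x1 ∨ ¬x3 ∨ ¬¬¬x1
= (x1 ∧ ¬x2 ∨ x1 ∨ x2 ∧ ¬x2) ∧ ¬x1 ∨ ¬x3 ∨ ¬x1   [double negation]
= (x1 ∨ x2 ∧ ¬x2) ∧ ¬x1 ∨ ¬x3 ∨ ¬x1   [absorption]
= x1 ∧ ¬x1 ∨ ¬x3 ∨ ¬x1   [complement / identity]
= ¬x3 ∨ ¬x1   [complement / identity]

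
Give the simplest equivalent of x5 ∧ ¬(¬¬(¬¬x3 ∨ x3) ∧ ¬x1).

x5 ∧ (¬x3 ∨ x1)

x5 ∧ ¬(¬¬(¬¬x3 ∨ x3) ∧ ¬x1)
= x5 ∧ ¬(¬¬(x3 ∨ x3) ∧ ¬x1)   (double negation)
= x5 ∧ (¬(x3 ∨ x3) ∨ x1)   (De Morgan)
= x5 ∧ (¬x3 ∨ x1)   (idempotence)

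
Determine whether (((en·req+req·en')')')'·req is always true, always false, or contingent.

(((en·req+req·en')')')'·req
= (en·req+req·en')'·req   — double negation
= req'·req   — distribution
= 0   — complement

always false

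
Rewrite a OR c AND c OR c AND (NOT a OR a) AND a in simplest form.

a OR c

a OR c AND c OR c AND (NOT a OR a) AND a
= a OR c AND c OR c AND a
= a OR c AND (c OR a)
= a OR c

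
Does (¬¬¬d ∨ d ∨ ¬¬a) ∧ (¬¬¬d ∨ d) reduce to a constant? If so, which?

yes, True

(¬¬¬d ∨ d ∨ ¬¬a) ∧ (¬¬¬d ∨ d)
= (¬¬¬d ∨ d ∨ a) ∧ (¬¬¬d ∨ d)   [double negation]
= ¬¬¬d ∨ d   [absorption]
= ¬d ∨ d   [double negation]
= True   [complement]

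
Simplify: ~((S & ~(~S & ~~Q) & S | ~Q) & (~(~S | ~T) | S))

~((S & ~(~S & ~~Q) & S | ~Q) & (~(~S | ~T) | S))
= ~((S & ~(~S & ~~Q) & S | ~Q) & (S & T | S))
= ~((S & ~(~S & ~~Q) & S | ~Q) & S)
= ~((S & (S | ~Q) & S | ~Q) & S)
= ~((S & S | ~Q) & S)
= ~((S | ~Q) & S)
= ~S

~S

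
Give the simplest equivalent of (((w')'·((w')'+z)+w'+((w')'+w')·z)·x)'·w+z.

(((w')'·((w')'+z)+w'+((w')'+w')·z)·x)'·w+z
= (((w')'+w'+((w')'+w')·z)·x)'·w+z   [absorption]
= (((w')'+w')·x)'·w+z   [absorption]
= ((w+w')·x)'·w+z   [double negation]
= x'·w+z   [complement / identity]

x'·w+z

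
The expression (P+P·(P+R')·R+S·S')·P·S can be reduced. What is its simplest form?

(P+P·(P+R')·R+S·S')·P·S
= (P+P·(P+R')·R)·P·S
= (P+P·R)·P·S
= P·P·S
= P·S

P·S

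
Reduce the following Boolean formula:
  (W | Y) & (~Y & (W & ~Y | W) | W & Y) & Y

(W | Y) & (~Y & (W & ~Y | W) | W & Y) & Y
= (W | Y) & (~Y & W | W & Y) & Y   [absorption]
= (W | Y) & W & Y   [distribution]
= W & Y   [absorption]

W & Y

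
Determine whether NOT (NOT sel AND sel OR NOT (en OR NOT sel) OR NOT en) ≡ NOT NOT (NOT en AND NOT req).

E1: NOT (NOT sel AND sel OR NOT (en OR NOT sel) OR NOT en)
    = NOT (NOT (en OR NOT sel) OR NOT en)   [complement / identity]
    = (en OR NOT sel) AND en   [De Morgan]
    = en   [absorption]
E2: NOT NOT (NOT en AND NOT req)
    = NOT en AND NOT req   [double negation]
These differ: at en=1, req=0, sel=0, E1 = 1 but E2 = 0.

No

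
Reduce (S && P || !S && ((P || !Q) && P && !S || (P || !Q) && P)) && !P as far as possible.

false

(S && P || !S && ((P || !Q) && P && !S || (P || !Q) && P)) && !P
= (S && P || !S && (P || !Q) && P) && !P
= (S && P || !S && P) && !P
= P && !P
= false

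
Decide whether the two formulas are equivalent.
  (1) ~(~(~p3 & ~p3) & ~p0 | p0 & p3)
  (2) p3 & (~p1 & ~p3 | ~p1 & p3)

No

E1: ~(~(~p3 & ~p3) & ~p0 | p0 & p3)
    = ~(~~p3 & ~p0 | p0 & p3)
    = ~(p3 & ~p0 | p0 & p3)
    = ~p3
E2: p3 & (~p1 & ~p3 | ~p1 & p3)
    = p3 & ~p1
These differ: at p0=0, p1=1, p3=0, E1 = 1 but E2 = 0.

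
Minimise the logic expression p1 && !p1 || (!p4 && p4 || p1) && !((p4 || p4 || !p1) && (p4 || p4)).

p1 && !p1 || (!p4 && p4 || p1) && !((p4 || p4 || !p1) && (p4 || p4))
= p1 && !p1 || (!p4 && p4 || p1) && !(p4 || p4)   (absorption)
= p1 && !p1 || p1 && !(p4 || p4)   (complement / identity)
= p1 && !p1 || p1 && !p4   (idempotence)
= p1 && !p4   (complement / identity)

p1 && !p4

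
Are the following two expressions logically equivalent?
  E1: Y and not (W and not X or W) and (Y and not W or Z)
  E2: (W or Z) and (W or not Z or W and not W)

No

E1: Y and not (W and not X or W) and (Y and not W or Z)
    = Y and not W and (Y and not W or Z)   (absorption)
    = Y and not W   (absorption)
E2: (W or Z) and (W or not Z or W and not W)
    = Z and (not Z or W and not W) or W   (distribution)
    = Z and not Z or W   (complement / identity)
    = W   (complement / identity)
These differ: at W=1, X=0, Y=0, Z=0, E1 = 0 but E2 = 1.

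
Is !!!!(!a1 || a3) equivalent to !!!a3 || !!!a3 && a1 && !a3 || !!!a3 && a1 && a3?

E1: !!!!(!a1 || a3)
    = !!(!a1 || a3)   [double negation]
    = !a1 || a3   [double negation]
E2: !!!a3 || !!!a3 && a1 && !a3 || !!!a3 && a1 && a3
    = !!!a3 || !!!a3 && a1   [distribution]
    = !!!a3   [absorption]
    = !a3   [double negation]
These differ: at a1=0, a3=1, E1 = 1 but E2 = 0.

No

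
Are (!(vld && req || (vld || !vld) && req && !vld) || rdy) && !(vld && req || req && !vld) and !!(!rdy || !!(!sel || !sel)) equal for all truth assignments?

E1: (!(vld && req || (vld || !vld) && req && !vld) || rdy) && !(vld && req || req && !vld)
    = (!(vld && req || req && !vld) || rdy) && !(vld && req || req && !vld)
    = !(vld && req || req && !vld)
    = !req
E2: !!(!rdy || !!(!sel || !sel))
    = !!(!rdy || !(sel && sel))
    = !!(!rdy || !sel)
    = !rdy || !sel
These differ: at rdy=0, req=1, sel=1, vld=0, E1 = 0 but E2 = 1.

No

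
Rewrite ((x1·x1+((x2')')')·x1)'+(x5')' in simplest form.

((x1·x1+((x2')')')·x1)'+(x5')'
= ((x1·x1+((x2')')')·x1)'+x5   — double negation
= ((x1+((x2')')')·x1)'+x5   — idempotence
= ((x1+x2')·x1)'+x5   — double negation
= x1'+x5   — absorption

x1'+x5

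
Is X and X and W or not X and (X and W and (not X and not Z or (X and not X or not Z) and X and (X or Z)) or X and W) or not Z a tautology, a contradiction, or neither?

neither

X and X and W or not X and (X and W and (not X and not Z or (X and not X or not Z) and X and (X or Z)) or X and W) or not Z
= X and X and W or not X and (X and W and (not X and not Z or not Z and X and (X or Z)) or X and W) or not Z   [complement / identity]
= X and X and W or not X and (X and W and (not X and not Z or not Z and X) or X and W) or not Z   [absorption]
= X and X and W or not X and (X and W and not Z or X and W) or not Z   [distribution]
= X and X and W or not X and X and W or not Z   [absorption]
= X and W or not Z   [distribution]
This depends on W, X, Z, so it is not a constant.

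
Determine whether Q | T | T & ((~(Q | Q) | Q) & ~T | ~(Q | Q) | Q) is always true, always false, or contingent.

Q | T | T & ((~(Q | Q) | Q) & ~T | ~(Q | Q) | Q)
= Q | T | T & (~(Q | Q) | Q)
= Q | T | T & (~Q | Q)
= Q | T | T
= Q | T
This depends on Q, T, so it is not a constant.

contingent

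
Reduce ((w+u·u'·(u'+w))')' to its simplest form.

w

((w+u·u'·(u'+w))')'
= ((w+u·u')')'   — absorption
= w+u·u'   — double negation
= w   — complement / identity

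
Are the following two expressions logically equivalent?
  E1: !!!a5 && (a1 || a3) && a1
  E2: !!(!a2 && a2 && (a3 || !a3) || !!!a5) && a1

E1: !!!a5 && (a1 || a3) && a1
    = !!!a5 && a1   — absorption
    = !a5 && a1   — double negation
E2: !!(!a2 && a2 && (a3 || !a3) || !!!a5) && a1
    = !!(!a2 && a2 || !!!a5) && a1   — complement / identity
    = (!a2 && a2 || !!!a5) && a1   — double negation
    = !!!a5 && a1   — complement / identity
    = !a5 && a1   — double negation
Both reduce to !a5 && a1, so they are equivalent.

Yes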